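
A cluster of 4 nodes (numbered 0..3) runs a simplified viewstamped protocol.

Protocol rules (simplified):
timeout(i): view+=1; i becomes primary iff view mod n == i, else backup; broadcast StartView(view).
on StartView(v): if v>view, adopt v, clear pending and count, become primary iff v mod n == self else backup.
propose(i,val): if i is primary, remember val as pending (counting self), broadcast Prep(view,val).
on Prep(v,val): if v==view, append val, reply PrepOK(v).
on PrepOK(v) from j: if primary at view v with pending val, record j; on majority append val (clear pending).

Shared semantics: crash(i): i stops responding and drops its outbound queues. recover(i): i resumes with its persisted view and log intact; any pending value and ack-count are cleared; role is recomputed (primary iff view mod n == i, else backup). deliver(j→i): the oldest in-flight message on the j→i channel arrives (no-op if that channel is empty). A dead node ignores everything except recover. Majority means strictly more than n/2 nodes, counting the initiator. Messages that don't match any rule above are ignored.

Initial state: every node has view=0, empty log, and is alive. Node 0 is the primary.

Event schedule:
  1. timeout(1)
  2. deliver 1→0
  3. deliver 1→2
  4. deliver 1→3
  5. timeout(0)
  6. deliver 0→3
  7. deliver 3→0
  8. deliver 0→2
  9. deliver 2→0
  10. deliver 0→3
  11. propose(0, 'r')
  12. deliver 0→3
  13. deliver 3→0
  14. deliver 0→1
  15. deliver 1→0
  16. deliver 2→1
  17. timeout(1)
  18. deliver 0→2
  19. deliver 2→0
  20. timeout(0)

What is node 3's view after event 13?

[1] timeout(1) → N1(prim v1 [-])
[2] deliver 1→0 → N0(back v1 [-])
[3] deliver 1→2 → N2(back v1 [-])
[4] deliver 1→3 → N3(back v1 [-])
[5] timeout(0) → N0(back v2 [-])
[6] deliver 0→3 → N3(back v2 [-])
[7] deliver 3→0 → ∅
[8] deliver 0→2 → N2(prim v2 [-])
[9] deliver 2→0 → ∅
[10] deliver 0→3 → ∅
[11] propose(0,'r') → ∅
[12] deliver 0→3 → ∅
[13] deliver 3→0 → ∅

2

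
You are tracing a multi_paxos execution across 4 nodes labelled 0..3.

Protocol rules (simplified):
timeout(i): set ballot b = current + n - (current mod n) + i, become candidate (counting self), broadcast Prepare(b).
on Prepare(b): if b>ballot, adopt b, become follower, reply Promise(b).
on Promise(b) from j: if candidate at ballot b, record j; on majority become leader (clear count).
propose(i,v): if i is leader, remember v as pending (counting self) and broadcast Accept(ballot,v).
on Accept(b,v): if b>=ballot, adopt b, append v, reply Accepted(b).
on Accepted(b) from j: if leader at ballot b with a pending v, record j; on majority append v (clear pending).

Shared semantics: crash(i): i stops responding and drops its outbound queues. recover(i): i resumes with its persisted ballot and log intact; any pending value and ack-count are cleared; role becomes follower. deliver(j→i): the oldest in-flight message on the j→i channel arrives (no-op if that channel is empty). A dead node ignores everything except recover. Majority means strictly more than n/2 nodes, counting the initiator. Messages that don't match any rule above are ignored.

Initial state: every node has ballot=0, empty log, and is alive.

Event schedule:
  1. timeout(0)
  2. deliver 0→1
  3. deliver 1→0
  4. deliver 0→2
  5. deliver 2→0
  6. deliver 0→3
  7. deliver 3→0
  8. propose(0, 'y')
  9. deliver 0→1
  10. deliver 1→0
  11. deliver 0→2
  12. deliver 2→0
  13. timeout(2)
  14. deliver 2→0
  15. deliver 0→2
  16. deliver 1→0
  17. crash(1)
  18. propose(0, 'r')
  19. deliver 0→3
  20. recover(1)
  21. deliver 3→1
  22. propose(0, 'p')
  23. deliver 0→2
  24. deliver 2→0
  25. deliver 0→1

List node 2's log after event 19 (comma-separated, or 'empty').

[1] timeout(0) → N0(cand b4 [-])
[2] deliver 0→1 → N1(foll b4 [-])
[3] deliver 1→0 → ∅
[4] deliver 0→2 → N2(foll b4 [-])
[5] deliver 2→0 → N0(lead b4 [-])
[6] deliver 0→3 → N3(foll b4 [-])
[7] deliver 3→0 → ∅
[8] propose(0,'y') → ∅
[9] deliver 0→1 → N1(foll b4 [y])
[10] deliver 1→0 → ∅
[11] deliver 0→2 → N2(foll b4 [y])
[12] deliver 2→0 → N0(lead b4 [y])
[13] timeout(2) → N2(cand b10 [y])
[14] deliver 2→0 → N0(foll b10 [y])
[15] deliver 0→2 → ∅
[16] deliver 1→0 → ∅
[17] crash(1) → N1(✗foll b4 [y])
[18] propose(0,'r') → ∅
[19] deliver 0→3 → N3(foll b4 [y])

y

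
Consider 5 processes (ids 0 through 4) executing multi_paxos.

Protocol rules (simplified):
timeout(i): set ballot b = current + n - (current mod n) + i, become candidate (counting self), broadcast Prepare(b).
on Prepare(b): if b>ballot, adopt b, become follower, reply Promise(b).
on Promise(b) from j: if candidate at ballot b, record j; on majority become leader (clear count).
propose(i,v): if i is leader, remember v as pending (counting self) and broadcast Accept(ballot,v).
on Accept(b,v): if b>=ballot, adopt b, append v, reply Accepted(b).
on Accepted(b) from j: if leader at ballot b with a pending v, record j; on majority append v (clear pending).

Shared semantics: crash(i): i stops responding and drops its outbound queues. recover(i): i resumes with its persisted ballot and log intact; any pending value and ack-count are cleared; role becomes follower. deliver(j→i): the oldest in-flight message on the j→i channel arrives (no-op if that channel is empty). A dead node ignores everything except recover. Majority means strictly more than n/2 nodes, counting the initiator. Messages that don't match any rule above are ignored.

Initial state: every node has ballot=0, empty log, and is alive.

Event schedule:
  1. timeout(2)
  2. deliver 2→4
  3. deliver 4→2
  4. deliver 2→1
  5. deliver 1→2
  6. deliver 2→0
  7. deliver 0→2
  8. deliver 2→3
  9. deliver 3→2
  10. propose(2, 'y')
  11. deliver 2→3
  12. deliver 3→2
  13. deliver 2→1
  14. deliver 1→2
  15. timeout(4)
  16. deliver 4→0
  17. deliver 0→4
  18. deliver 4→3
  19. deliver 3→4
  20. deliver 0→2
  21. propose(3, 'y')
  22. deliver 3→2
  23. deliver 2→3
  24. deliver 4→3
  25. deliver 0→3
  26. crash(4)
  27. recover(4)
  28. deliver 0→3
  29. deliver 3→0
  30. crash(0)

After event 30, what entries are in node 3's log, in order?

after 1 — timeout(2): n2:cand/b7/[-]
after 2 — deliver 2→4: n4:foll/b7/[-]
after 3 — deliver 4→2: ·
after 4 — deliver 2→1: n1:foll/b7/[-]
after 5 — deliver 1→2: n2:lead/b7/[-]
after 6 — deliver 2→0: n0:foll/b7/[-]
after 7 — deliver 0→2: ·
after 8 — deliver 2→3: n3:foll/b7/[-]
after 9 — deliver 3→2: ·
after 10 — propose(2,'y'): ·
after 11 — deliver 2→3: n3:foll/b7/[y]
after 12 — deliver 3→2: ·
after 13 — deliver 2→1: n1:foll/b7/[y]
after 14 — deliver 1→2: n2:lead/b7/[y]
after 15 — timeout(4): n4:cand/b14/[-]
after 16 — deliver 4→0: n0:foll/b14/[-]
after 17 — deliver 0→4: ·
after 18 — deliver 4→3: n3:foll/b14/[y]
after 19 — deliver 3→4: n4:lead/b14/[-]
after 20 — deliver 0→2: ·
after 21 — propose(3,'y'): ·
after 22 — deliver 3→2: ·
after 23 — deliver 2→3: ·
after 24 — deliver 4→3: ·
after 25 — deliver 0→3: ·
after 26 — crash(4): n4:✗lead/b14/[-]
after 27 — recover(4): n4:foll/b14/[-]
after 28 — deliver 0→3: ·
after 29 — deliver 3→0: ·
after 30 — crash(0): n0:✗foll/b14/[-]

y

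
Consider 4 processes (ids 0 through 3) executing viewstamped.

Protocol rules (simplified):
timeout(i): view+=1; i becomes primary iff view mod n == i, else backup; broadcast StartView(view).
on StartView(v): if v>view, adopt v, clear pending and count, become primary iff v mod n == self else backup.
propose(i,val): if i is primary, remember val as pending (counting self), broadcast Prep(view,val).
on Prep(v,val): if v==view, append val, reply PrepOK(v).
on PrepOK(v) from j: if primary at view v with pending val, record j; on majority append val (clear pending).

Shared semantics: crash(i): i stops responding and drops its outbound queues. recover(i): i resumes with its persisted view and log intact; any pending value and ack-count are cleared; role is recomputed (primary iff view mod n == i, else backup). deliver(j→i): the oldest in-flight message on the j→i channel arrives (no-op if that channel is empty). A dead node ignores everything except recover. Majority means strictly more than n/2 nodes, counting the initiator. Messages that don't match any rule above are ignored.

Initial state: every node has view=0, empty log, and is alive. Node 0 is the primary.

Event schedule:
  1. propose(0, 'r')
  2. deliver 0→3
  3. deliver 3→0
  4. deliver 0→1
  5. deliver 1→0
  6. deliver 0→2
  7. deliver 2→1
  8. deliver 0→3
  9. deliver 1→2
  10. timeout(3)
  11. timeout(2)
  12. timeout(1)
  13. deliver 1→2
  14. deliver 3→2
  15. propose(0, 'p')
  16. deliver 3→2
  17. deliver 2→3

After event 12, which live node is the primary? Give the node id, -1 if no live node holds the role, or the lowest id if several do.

0

[1] propose(0,'r') → ∅
[2] deliver 0→3 → N3(back v0 [r])
[3] deliver 3→0 → ∅
[4] deliver 0→1 → N1(back v0 [r])
[5] deliver 1→0 → N0(prim v0 [r])
[6] deliver 0→2 → N2(back v0 [r])
[7] deliver 2→1 → ∅
[8] deliver 0→3 → ∅
[9] deliver 1→2 → ∅
[10] timeout(3) → N3(back v1 [r])
[11] timeout(2) → N2(back v1 [r])
[12] timeout(1) → N1(prim v1 [r])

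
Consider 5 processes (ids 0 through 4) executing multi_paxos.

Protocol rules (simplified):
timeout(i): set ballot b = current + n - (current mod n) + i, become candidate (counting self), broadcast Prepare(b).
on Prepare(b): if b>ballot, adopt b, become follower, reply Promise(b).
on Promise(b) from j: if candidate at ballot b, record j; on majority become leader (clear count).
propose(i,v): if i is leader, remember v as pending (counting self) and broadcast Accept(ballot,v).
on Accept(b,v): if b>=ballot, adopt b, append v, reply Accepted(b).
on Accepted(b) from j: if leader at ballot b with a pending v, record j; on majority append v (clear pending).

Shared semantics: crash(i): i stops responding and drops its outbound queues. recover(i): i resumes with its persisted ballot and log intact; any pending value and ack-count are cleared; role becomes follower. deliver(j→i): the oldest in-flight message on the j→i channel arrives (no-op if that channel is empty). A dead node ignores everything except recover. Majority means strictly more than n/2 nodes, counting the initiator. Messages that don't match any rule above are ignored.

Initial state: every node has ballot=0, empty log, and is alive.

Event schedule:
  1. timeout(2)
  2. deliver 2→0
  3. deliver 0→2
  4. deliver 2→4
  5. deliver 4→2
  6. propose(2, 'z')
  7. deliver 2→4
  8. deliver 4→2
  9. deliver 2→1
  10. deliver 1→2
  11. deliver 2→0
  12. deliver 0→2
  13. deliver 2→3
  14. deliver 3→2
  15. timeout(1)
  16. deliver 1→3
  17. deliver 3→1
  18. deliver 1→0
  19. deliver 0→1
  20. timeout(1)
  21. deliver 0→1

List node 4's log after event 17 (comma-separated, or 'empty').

[1] timeout(2) → N2(cand b7 [-])
[2] deliver 2→0 → N0(foll b7 [-])
[3] deliver 0→2 → ∅
[4] deliver 2→4 → N4(foll b7 [-])
[5] deliver 4→2 → N2(lead b7 [-])
[6] propose(2,'z') → ∅
[7] deliver 2→4 → N4(foll b7 [z])
[8] deliver 4→2 → ∅
[9] deliver 2→1 → N1(foll b7 [-])
[10] deliver 1→2 → ∅
[11] deliver 2→0 → N0(foll b7 [z])
[12] deliver 0→2 → N2(lead b7 [z])
[13] deliver 2→3 → N3(foll b7 [-])
[14] deliver 3→2 → ∅
[15] timeout(1) → N1(cand b11 [-])
[16] deliver 1→3 → N3(foll b11 [-])
[17] deliver 3→1 → ∅

z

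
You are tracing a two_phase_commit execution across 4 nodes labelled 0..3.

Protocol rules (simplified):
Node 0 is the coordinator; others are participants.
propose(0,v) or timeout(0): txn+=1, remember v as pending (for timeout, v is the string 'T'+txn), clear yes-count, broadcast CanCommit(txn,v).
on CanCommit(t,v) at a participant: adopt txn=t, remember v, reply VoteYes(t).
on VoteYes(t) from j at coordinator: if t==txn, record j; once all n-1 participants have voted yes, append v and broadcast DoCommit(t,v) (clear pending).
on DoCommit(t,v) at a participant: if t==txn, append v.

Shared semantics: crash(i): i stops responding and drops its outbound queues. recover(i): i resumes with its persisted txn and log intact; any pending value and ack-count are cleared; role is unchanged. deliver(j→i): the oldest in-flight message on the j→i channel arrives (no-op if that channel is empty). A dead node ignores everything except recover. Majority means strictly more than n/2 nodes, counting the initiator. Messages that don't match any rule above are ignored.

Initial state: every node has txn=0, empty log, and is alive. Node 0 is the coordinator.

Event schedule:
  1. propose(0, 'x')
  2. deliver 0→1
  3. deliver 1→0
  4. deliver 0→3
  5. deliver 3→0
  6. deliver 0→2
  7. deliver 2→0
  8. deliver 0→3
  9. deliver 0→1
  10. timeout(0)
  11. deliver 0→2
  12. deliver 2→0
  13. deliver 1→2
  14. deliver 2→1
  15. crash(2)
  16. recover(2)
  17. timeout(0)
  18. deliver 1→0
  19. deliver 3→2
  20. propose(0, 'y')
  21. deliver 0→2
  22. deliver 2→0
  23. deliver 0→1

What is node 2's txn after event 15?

1

step 1 propose(0,'x'): 0={coor,t=1,log=-}
step 2 deliver 0→1: 1={part,t=1,log=-}
step 3 deliver 1→0: —
step 4 deliver 0→3: 3={part,t=1,log=-}
step 5 deliver 3→0: —
step 6 deliver 0→2: 2={part,t=1,log=-}
step 7 deliver 2→0: 0={coor,t=1,log=x}
step 8 deliver 0→3: 3={part,t=1,log=x}
step 9 deliver 0→1: 1={part,t=1,log=x}
step 10 timeout(0): 0={coor,t=2,log=x}
step 11 deliver 0→2: 2={part,t=1,log=x}
step 12 deliver 2→0: —
step 13 deliver 1→2: —
step 14 deliver 2→1: —
step 15 crash(2): 2={✗part,t=1,log=x}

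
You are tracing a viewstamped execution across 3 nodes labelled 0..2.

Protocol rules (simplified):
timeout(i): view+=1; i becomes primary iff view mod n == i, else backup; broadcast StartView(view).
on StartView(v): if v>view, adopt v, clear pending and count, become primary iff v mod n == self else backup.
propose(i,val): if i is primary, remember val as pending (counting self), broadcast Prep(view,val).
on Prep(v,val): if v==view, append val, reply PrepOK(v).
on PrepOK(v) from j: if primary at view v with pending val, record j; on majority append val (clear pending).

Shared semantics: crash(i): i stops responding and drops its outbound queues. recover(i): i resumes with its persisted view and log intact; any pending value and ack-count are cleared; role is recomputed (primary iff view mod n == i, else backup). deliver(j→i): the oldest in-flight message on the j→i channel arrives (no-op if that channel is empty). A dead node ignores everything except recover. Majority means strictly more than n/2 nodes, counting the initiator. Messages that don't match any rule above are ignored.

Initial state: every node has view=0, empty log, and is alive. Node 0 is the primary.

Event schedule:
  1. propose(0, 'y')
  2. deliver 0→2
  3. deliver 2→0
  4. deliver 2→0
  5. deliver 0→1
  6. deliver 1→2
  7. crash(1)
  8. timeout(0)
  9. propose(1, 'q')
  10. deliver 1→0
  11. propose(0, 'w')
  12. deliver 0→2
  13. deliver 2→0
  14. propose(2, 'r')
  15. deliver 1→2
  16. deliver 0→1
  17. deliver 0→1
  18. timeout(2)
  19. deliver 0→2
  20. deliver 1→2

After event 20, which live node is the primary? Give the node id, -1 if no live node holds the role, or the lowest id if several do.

after 1 — propose(0,'y'): ·
after 2 — deliver 0→2: n2:back/v0/[y]
after 3 — deliver 2→0: n0:prim/v0/[y]
after 4 — deliver 2→0: ·
after 5 — deliver 0→1: n1:back/v0/[y]
after 6 — deliver 1→2: ·
after 7 — crash(1): n1:✗back/v0/[y]
after 8 — timeout(0): n0:back/v1/[y]
after 9 — propose(1,'q'): ·
after 10 — deliver 1→0: ·
after 11 — propose(0,'w'): ·
after 12 — deliver 0→2: n2:back/v1/[y]
after 13 — deliver 2→0: ·
after 14 — propose(2,'r'): ·
after 15 — deliver 1→2: ·
after 16 — deliver 0→1: ·
after 17 — deliver 0→1: ·
after 18 — timeout(2): n2:prim/v2/[y]
after 19 — deliver 0→2: ·
after 20 — deliver 1→2: ·

2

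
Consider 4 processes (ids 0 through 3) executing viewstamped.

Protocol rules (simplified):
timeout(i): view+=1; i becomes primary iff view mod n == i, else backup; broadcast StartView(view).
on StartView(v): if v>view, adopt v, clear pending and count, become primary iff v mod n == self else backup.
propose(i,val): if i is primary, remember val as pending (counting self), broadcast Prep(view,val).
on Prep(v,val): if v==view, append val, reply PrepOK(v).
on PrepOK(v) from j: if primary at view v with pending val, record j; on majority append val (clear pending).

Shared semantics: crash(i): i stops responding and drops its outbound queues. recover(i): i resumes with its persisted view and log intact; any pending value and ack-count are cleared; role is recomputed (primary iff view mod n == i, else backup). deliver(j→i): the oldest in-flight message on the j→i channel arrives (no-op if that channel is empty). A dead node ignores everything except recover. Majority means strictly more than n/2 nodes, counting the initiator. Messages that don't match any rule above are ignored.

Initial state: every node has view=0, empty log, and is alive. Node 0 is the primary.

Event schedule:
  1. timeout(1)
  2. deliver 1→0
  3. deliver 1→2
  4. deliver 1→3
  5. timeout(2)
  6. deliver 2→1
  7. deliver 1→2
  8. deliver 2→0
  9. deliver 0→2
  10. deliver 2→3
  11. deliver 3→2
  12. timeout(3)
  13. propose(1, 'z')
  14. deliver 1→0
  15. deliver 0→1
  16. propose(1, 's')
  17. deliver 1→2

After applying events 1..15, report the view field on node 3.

3

1. timeout(1):  <1:prim v1 ->
2. deliver 1→0:  <0:back v1 ->
3. deliver 1→2:  <2:back v1 ->
4. deliver 1→3:  <3:back v1 ->
5. timeout(2):  <2:prim v2 ->
6. deliver 2→1:  <1:back v2 ->
7. deliver 1→2:  nop
8. deliver 2→0:  <0:back v2 ->
9. deliver 0→2:  nop
10. deliver 2→3:  <3:back v2 ->
11. deliver 3→2:  nop
12. timeout(3):  <3:prim v3 ->
13. propose(1,'z'):  nop
14. deliver 1→0:  nop
15. deliver 0→1:  nop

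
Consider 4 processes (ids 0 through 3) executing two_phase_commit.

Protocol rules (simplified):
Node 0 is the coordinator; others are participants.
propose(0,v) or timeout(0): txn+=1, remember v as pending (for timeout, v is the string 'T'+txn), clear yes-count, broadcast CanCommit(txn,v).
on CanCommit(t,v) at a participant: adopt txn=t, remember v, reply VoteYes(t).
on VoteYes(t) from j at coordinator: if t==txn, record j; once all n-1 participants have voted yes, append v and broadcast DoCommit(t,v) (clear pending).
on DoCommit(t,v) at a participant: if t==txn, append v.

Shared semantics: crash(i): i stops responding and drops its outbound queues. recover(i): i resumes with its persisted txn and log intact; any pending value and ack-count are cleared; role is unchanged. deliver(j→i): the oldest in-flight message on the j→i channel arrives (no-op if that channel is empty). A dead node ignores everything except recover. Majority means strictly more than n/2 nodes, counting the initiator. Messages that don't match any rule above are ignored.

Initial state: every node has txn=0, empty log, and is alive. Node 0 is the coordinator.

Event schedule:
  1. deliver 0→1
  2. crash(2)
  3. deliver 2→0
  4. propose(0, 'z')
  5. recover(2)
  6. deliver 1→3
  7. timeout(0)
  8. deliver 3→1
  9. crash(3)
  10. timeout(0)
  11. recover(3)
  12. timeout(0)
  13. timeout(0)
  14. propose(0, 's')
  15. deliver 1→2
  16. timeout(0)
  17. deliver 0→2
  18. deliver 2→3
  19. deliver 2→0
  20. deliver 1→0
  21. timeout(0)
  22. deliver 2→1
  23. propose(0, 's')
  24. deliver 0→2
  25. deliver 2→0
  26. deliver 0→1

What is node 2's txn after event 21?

1. deliver 0→1:  nop
2. crash(2):  <2:✗part t0 ->
3. deliver 2→0:  nop
4. propose(0,'z'):  <0:coor t1 ->
5. recover(2):  <2:part t0 ->
6. deliver 1→3:  nop
7. timeout(0):  <0:coor t2 ->
8. deliver 3→1:  nop
9. crash(3):  <3:✗part t0 ->
10. timeout(0):  <0:coor t3 ->
11. recover(3):  <3:part t0 ->
12. timeout(0):  <0:coor t4 ->
13. timeout(0):  <0:coor t5 ->
14. propose(0,'s'):  <0:coor t6 ->
15. deliver 1→2:  nop
16. timeout(0):  <0:coor t7 ->
17. deliver 0→2:  <2:part t1 ->
18. deliver 2→3:  nop
19. deliver 2→0:  nop
20. deliver 1→0:  nop
21. timeout(0):  <0:coor t8 ->

1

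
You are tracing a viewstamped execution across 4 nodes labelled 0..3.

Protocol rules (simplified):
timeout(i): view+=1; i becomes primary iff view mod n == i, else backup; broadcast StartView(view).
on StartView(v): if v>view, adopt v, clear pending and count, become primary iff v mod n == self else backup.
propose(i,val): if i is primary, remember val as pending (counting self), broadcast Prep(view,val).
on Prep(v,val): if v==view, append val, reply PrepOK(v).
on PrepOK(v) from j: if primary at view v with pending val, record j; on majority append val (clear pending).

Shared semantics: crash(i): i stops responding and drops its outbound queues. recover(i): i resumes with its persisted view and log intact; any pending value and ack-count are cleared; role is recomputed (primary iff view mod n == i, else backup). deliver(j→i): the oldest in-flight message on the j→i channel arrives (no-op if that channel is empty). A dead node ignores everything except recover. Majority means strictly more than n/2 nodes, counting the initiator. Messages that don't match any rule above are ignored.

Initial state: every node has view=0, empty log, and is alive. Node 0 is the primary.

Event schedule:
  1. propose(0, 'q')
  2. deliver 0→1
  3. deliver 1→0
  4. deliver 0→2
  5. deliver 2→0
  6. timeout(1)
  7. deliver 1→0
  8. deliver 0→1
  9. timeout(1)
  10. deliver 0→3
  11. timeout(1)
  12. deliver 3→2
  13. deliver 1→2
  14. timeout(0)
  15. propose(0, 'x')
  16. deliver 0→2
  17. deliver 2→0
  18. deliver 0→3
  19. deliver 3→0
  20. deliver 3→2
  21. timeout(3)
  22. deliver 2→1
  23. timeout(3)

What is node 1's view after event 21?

after 1 — propose(0,'q'): ·
after 2 — deliver 0→1: n1:back/v0/[q]
after 3 — deliver 1→0: ·
after 4 — deliver 0→2: n2:back/v0/[q]
after 5 — deliver 2→0: n0:prim/v0/[q]
after 6 — timeout(1): n1:prim/v1/[q]
after 7 — deliver 1→0: n0:back/v1/[q]
after 8 — deliver 0→1: ·
after 9 — timeout(1): n1:back/v2/[q]
after 10 — deliver 0→3: n3:back/v0/[q]
after 11 — timeout(1): n1:back/v3/[q]
after 12 — deliver 3→2: ·
after 13 — deliver 1→2: n2:back/v1/[q]
after 14 — timeout(0): n0:back/v2/[q]
after 15 — propose(0,'x'): ·
after 16 — deliver 0→2: n2:prim/v2/[q]
after 17 — deliver 2→0: ·
after 18 — deliver 0→3: n3:back/v2/[q]
after 19 — deliver 3→0: ·
after 20 — deliver 3→2: ·
after 21 — timeout(3): n3:prim/v3/[q]

3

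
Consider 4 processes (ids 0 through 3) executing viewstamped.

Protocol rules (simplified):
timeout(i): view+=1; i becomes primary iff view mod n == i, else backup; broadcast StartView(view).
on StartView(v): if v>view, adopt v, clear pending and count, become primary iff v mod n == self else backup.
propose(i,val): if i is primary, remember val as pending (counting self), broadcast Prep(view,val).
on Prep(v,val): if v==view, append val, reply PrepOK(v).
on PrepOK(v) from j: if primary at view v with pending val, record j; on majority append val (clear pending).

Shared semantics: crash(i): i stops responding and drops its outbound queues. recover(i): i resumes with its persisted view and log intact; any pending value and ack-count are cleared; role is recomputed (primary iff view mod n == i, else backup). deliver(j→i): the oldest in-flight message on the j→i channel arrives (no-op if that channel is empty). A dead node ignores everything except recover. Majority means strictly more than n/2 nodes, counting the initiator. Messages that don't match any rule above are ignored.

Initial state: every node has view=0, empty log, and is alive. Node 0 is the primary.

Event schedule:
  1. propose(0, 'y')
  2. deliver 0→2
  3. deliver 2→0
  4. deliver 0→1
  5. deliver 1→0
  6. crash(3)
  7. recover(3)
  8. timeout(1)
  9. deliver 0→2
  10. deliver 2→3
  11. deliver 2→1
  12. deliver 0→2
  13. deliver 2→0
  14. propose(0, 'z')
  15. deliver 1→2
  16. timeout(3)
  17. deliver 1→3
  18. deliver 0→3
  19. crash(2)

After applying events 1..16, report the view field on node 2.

1

1. propose(0,'y'):  nop
2. deliver 0→2:  <2:back v0 y>
3. deliver 2→0:  nop
4. deliver 0→1:  <1:back v0 y>
5. deliver 1→0:  <0:prim v0 y>
6. crash(3):  <3:✗back v0 ->
7. recover(3):  <3:back v0 ->
8. timeout(1):  <1:prim v1 y>
9. deliver 0→2:  nop
10. deliver 2→3:  nop
11. deliver 2→1:  nop
12. deliver 0→2:  nop
13. deliver 2→0:  nop
14. propose(0,'z'):  nop
15. deliver 1→2:  <2:back v1 y>
16. timeout(3):  <3:back v1 ->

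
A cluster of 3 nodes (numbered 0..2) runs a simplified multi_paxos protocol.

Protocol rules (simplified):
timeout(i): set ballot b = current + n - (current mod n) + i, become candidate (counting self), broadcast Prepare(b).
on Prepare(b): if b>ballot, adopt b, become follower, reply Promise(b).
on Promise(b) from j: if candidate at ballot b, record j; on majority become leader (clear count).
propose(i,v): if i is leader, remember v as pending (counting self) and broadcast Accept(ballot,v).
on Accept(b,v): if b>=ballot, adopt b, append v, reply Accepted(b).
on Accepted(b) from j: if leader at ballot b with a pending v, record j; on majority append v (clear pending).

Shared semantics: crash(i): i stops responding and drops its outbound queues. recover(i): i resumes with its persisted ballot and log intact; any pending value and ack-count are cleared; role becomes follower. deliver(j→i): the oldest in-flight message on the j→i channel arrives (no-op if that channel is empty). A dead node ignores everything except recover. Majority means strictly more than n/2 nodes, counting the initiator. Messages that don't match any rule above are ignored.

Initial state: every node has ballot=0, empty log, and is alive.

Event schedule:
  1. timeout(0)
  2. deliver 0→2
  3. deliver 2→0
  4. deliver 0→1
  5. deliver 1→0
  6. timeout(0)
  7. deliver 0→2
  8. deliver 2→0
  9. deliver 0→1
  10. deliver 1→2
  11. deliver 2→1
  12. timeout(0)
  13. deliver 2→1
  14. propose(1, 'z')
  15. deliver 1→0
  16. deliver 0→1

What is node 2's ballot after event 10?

6

e1 timeout(0): 0[cand,b=3,-]
e2 deliver 0→2: 2[foll,b=3,-]
e3 deliver 2→0: 0[lead,b=3,-]
e4 deliver 0→1: 1[foll,b=3,-]
e5 deliver 1→0: ·
e6 timeout(0): 0[cand,b=6,-]
e7 deliver 0→2: 2[foll,b=6,-]
e8 deliver 2→0: 0[lead,b=6,-]
e9 deliver 0→1: 1[foll,b=6,-]
e10 deliver 1→2: ·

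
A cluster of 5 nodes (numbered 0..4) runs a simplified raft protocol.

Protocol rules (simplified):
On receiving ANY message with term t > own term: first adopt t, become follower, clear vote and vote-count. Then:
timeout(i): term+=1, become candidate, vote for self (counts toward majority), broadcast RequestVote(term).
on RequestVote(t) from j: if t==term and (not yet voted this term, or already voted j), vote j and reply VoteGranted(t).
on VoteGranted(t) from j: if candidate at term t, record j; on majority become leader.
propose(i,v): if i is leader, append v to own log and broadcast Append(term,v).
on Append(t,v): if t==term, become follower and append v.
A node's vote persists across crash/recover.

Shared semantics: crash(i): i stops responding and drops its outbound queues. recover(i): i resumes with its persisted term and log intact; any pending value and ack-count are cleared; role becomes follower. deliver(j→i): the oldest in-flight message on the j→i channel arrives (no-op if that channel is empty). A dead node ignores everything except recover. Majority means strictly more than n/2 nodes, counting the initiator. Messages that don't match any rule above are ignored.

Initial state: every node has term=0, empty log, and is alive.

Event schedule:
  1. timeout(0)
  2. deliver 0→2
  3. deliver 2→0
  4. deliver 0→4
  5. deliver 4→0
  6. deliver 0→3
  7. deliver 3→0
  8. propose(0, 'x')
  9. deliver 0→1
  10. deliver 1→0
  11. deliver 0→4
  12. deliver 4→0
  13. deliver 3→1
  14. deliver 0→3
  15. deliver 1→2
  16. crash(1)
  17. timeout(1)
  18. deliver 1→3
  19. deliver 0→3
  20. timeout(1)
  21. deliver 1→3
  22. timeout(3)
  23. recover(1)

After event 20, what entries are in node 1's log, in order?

empty

e1 timeout(0): 0[cand,t=1,-]
e2 deliver 0→2: 2[foll,t=1,-]
e3 deliver 2→0: ·
e4 deliver 0→4: 4[foll,t=1,-]
e5 deliver 4→0: 0[lead,t=1,-]
e6 deliver 0→3: 3[foll,t=1,-]
e7 deliver 3→0: ·
e8 propose(0,'x'): 0[lead,t=1,x]
e9 deliver 0→1: 1[foll,t=1,-]
e10 deliver 1→0: ·
e11 deliver 0→4: 4[foll,t=1,x]
e12 deliver 4→0: ·
e13 deliver 3→1: ·
e14 deliver 0→3: 3[foll,t=1,x]
e15 deliver 1→2: ·
e16 crash(1): 1[✗foll,t=1,-]
e17 timeout(1): ·
e18 deliver 1→3: ·
e19 deliver 0→3: ·
e20 timeout(1): ·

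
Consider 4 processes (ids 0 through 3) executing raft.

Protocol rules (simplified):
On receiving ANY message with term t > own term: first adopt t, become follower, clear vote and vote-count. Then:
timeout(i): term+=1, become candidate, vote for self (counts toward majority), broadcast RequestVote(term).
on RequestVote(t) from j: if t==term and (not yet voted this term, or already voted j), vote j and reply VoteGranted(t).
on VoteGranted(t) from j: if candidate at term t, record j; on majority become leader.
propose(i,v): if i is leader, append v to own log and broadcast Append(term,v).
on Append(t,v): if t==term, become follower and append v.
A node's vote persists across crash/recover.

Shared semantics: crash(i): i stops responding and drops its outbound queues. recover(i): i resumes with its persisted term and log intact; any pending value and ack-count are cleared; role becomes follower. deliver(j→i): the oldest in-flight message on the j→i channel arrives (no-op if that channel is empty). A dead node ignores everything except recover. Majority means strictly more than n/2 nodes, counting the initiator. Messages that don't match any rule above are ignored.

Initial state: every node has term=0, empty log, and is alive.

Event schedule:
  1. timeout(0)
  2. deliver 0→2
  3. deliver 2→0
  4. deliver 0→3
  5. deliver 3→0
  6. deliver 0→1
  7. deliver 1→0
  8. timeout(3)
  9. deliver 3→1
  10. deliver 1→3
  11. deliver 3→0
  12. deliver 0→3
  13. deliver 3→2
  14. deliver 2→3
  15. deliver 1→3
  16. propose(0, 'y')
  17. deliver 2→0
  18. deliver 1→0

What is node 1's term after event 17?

1. timeout(0):  <0:cand t1 ->
2. deliver 0→2:  <2:foll t1 ->
3. deliver 2→0:  nop
4. deliver 0→3:  <3:foll t1 ->
5. deliver 3→0:  <0:lead t1 ->
6. deliver 0→1:  <1:foll t1 ->
7. deliver 1→0:  nop
8. timeout(3):  <3:cand t2 ->
9. deliver 3→1:  <1:foll t2 ->
10. deliver 1→3:  nop
11. deliver 3→0:  <0:foll t2 ->
12. deliver 0→3:  <3:lead t2 ->
13. deliver 3→2:  <2:foll t2 ->
14. deliver 2→3:  nop
15. deliver 1→3:  nop
16. propose(0,'y'):  nop
17. deliver 2→0:  nop

2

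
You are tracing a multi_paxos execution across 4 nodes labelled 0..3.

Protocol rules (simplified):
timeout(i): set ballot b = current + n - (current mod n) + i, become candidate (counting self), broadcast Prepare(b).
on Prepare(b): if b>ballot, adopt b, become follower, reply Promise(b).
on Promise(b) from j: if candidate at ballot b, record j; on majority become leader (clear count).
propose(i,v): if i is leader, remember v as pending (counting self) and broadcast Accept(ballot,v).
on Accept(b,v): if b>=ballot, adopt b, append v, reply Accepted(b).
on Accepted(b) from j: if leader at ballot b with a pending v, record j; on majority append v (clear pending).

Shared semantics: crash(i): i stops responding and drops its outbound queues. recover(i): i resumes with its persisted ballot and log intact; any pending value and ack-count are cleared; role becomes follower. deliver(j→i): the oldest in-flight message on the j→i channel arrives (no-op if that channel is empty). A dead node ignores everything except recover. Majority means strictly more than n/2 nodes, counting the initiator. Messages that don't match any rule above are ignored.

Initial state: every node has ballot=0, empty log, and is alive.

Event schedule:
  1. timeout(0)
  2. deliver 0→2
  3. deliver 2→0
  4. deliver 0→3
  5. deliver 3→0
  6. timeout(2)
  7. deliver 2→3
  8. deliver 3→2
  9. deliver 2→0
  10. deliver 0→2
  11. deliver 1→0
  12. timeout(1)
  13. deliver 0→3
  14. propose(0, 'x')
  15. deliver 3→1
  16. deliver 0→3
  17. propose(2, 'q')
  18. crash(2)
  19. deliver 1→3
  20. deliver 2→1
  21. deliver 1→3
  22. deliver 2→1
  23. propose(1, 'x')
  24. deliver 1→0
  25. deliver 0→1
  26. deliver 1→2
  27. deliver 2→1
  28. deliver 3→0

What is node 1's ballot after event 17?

step 1 timeout(0): 0={cand,b=4,log=-}
step 2 deliver 0→2: 2={foll,b=4,log=-}
step 3 deliver 2→0: —
step 4 deliver 0→3: 3={foll,b=4,log=-}
step 5 deliver 3→0: 0={lead,b=4,log=-}
step 6 timeout(2): 2={cand,b=10,log=-}
step 7 deliver 2→3: 3={foll,b=10,log=-}
step 8 deliver 3→2: —
step 9 deliver 2→0: 0={foll,b=10,log=-}
step 10 deliver 0→2: 2={lead,b=10,log=-}
step 11 deliver 1→0: —
step 12 timeout(1): 1={cand,b=5,log=-}
step 13 deliver 0→3: —
step 14 propose(0,'x'): —
step 15 deliver 3→1: —
step 16 deliver 0→3: —
step 17 propose(2,'q'): —

5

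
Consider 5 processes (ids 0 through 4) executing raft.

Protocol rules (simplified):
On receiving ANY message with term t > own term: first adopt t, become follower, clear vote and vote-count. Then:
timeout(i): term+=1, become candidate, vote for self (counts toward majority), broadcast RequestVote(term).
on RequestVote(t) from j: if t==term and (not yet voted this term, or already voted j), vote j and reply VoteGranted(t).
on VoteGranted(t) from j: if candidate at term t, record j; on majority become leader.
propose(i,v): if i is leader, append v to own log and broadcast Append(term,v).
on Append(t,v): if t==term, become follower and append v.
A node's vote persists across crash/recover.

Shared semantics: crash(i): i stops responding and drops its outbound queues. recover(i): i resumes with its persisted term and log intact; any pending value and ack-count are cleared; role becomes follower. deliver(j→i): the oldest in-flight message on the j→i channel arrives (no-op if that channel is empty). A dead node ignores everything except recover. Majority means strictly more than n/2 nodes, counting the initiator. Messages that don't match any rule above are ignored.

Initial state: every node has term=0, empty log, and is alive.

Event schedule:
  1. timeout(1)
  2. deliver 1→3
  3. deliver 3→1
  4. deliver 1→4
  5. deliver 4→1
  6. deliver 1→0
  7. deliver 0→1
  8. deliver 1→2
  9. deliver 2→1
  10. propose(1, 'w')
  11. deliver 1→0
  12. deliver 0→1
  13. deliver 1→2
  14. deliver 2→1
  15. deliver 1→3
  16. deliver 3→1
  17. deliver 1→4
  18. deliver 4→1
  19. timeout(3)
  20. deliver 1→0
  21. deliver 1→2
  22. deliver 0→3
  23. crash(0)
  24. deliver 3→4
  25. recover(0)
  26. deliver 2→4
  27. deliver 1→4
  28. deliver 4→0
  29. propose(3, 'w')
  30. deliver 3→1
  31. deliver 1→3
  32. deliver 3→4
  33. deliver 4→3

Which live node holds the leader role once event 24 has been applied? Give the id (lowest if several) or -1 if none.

step 1 timeout(1): 1={cand,t=1,log=-}
step 2 deliver 1→3: 3={foll,t=1,log=-}
step 3 deliver 3→1: —
step 4 deliver 1→4: 4={foll,t=1,log=-}
step 5 deliver 4→1: 1={lead,t=1,log=-}
step 6 deliver 1→0: 0={foll,t=1,log=-}
step 7 deliver 0→1: —
step 8 deliver 1→2: 2={foll,t=1,log=-}
step 9 deliver 2→1: —
step 10 propose(1,'w'): 1={lead,t=1,log=w}
step 11 deliver 1→0: 0={foll,t=1,log=w}
step 12 deliver 0→1: —
step 13 deliver 1→2: 2={foll,t=1,log=w}
step 14 deliver 2→1: —
step 15 deliver 1→3: 3={foll,t=1,log=w}
step 16 deliver 3→1: —
step 17 deliver 1→4: 4={foll,t=1,log=w}
step 18 deliver 4→1: —
step 19 timeout(3): 3={cand,t=2,log=w}
step 20 deliver 1→0: —
step 21 deliver 1→2: —
step 22 deliver 0→3: —
step 23 crash(0): 0={✗foll,t=1,log=w}
step 24 deliver 3→4: 4={foll,t=2,log=w}

1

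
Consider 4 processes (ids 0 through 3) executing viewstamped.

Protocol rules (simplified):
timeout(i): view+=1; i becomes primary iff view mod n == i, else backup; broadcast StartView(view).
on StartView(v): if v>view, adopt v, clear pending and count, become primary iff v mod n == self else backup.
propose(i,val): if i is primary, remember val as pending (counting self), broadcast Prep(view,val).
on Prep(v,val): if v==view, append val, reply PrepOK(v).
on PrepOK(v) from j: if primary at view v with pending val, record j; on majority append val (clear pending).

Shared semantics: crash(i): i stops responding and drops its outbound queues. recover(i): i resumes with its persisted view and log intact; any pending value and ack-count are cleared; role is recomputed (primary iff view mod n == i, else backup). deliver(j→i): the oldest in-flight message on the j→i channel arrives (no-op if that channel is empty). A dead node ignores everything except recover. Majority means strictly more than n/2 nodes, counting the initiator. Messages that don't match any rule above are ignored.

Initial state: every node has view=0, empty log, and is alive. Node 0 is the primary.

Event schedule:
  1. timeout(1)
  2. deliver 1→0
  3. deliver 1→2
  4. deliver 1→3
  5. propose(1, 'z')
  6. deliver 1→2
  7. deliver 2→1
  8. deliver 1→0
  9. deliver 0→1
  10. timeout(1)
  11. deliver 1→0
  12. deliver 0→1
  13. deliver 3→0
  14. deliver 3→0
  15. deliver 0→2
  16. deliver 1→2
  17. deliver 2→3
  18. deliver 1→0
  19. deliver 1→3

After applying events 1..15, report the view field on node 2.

1

1. timeout(1):  <1:prim v1 ->
2. deliver 1→0:  <0:back v1 ->
3. deliver 1→2:  <2:back v1 ->
4. deliver 1→3:  <3:back v1 ->
5. propose(1,'z'):  nop
6. deliver 1→2:  <2:back v1 z>
7. deliver 2→1:  nop
8. deliver 1→0:  <0:back v1 z>
9. deliver 0→1:  <1:prim v1 z>
10. timeout(1):  <1:back v2 z>
11. deliver 1→0:  <0:back v2 z>
12. deliver 0→1:  nop
13. deliver 3→0:  nop
14. deliver 3→0:  nop
15. deliver 0→2:  nop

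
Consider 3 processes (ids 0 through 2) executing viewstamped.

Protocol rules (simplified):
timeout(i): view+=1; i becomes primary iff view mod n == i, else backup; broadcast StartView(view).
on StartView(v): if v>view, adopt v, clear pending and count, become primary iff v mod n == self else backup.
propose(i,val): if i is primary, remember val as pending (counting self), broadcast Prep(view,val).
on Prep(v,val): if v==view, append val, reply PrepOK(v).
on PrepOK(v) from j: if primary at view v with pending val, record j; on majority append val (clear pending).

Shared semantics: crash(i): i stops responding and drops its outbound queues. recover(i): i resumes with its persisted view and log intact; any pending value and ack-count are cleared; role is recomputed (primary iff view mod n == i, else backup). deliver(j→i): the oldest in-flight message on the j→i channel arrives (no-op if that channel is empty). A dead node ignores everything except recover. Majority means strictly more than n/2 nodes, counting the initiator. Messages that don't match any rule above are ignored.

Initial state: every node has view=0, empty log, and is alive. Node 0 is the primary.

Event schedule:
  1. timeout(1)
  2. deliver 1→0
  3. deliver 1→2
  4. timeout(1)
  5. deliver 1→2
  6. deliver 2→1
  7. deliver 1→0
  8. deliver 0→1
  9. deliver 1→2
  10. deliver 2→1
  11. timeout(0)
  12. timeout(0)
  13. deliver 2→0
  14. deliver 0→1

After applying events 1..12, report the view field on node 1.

2

1. timeout(1):  <1:prim v1 ->
2. deliver 1→0:  <0:back v1 ->
3. deliver 1→2:  <2:back v1 ->
4. timeout(1):  <1:back v2 ->
5. deliver 1→2:  <2:prim v2 ->
6. deliver 2→1:  nop
7. deliver 1→0:  <0:back v2 ->
8. deliver 0→1:  nop
9. deliver 1→2:  nop
10. deliver 2→1:  nop
11. timeout(0):  <0:prim v3 ->
12. timeout(0):  <0:back v4 ->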